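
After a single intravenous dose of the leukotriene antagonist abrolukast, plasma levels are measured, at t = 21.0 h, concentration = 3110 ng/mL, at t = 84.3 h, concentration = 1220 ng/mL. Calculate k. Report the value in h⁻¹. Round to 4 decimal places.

0.0148 h⁻¹

k = ln(C₁/C₂) / (t₂ − t₁) = ln(3110/1220) / (84.3 − 21.0)
  = 0.9358 / 63.30 = 0.01478 h⁻¹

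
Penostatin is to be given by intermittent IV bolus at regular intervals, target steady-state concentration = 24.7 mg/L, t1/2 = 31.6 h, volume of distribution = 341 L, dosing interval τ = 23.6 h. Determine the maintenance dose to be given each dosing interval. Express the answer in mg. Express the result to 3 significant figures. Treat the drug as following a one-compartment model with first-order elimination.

4360 mg

k = ln2 / t½ = 0.693147 / 31.6 = 0.02194 h⁻¹
CL = k × Vd = 0.02194 × 341 = 7.482 L/h
At steady state, Dose/τ = Css × CL.
Dose = Css × CL × τ = 24.7 × 7.482 × 23.6 = 4361 mg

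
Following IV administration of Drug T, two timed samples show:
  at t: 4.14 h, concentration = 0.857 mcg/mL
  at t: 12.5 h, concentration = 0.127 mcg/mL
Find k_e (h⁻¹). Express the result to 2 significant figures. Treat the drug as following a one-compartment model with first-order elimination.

0.23 h⁻¹

k = ln(C₁/C₂) / (t₂ − t₁) = ln(0.857/0.127) / (12.5 − 4.14)
  = 1.909 / 8.360 = 0.2283 h⁻¹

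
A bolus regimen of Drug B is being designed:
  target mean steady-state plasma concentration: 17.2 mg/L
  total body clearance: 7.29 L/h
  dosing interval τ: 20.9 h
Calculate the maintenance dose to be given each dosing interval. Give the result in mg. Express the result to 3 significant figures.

2620 mg

At steady state, Dose/τ = Css × CL.
Dose = Css × CL × τ = 17.2 × 7.290 × 20.9 = 2621 mg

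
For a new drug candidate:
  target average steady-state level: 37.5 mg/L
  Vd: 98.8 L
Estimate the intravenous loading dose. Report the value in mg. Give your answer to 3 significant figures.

LD = Css × Vd = 37.5 × 98.8 = 3705 mg

3710 mg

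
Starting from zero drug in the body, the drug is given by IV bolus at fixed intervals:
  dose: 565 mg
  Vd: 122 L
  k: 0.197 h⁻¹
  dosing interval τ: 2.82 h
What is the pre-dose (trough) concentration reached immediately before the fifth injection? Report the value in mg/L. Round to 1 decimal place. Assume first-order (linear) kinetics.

C₀ per dose = Dose / Vd = 565 / 122 = 4.631 mg/L
Fraction remaining after one interval: r = e^(−kτ) = e^(−0.1970 × 2.82) = 0.5738
Before dose 5, 4 doses have been given (aged 1τ, 2τ, 3τ, 4τ).
C_trough = C₀ × (r + r² + … + r^4) = C₀ × r(1−r^4)/(1−r)
        = 4.631 × 0.5738 × (1 − 0.1084) / (1 − 0.5738) = 5.559 mg/L

5.6 mg/L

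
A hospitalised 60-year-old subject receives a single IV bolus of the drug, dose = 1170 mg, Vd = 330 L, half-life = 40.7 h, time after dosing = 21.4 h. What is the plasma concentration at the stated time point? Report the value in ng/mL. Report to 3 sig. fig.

C₀ = Dose / Vd = 1170 / 330 = 3.545 mg/L
k = ln2 / t½ = 0.693147 / 40.7 = 0.01703 h⁻¹
C = C₀ · e^(−k·t) = 3.545 × e^(−0.01703 × 21.4)
  = 3.545 × 0.6946 = 2.462 mg/L
Convert: 2.462 mg/L × 1000 = 2462 ng/mL

2460 ng/mL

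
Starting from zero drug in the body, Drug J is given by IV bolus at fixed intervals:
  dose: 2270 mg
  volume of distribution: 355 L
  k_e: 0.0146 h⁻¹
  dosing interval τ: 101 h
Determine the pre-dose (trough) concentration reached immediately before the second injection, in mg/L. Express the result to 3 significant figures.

C₀ per dose = Dose / Vd = 2270 / 355 = 6.394 mg/L
Fraction remaining after one interval: r = e^(−kτ) = e^(−0.01460 × 101) = 0.2289
Before dose 2, 1 dose has been given (aged 1τ).
C_trough = C₀ × r = 6.394 × 0.2289 = 1.464 mg/L

1.46 mg/L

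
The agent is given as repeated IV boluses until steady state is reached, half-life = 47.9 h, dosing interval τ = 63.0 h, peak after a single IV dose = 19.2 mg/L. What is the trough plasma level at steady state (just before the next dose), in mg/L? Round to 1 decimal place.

k = ln2 / t½ = 0.693147 / 47.9 = 0.01447 h⁻¹
e^(−kτ) = e^(−0.01447 × 63.0) = 0.4019
Accumulation ratio R = 1 / (1 − e^(−kτ)) = 1 / (1 − 0.4019) = 1.672
Steady-state trough = C₀ × R × e^(−kτ) = 19.2 × 1.672 × 0.4019 = 12.90 mg/L

12.9 mg/L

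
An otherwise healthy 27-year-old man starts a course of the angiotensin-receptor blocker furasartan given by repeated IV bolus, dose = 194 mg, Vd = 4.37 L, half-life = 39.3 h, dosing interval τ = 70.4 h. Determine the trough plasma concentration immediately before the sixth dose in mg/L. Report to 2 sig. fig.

C₀ per dose = Dose / Vd = 194 / 4.37 = 44.39 mg/L
k = ln2 / t½ = 0.693147 / 39.3 = 0.01764 h⁻¹
Fraction remaining after one interval: r = e^(−kτ) = e^(−0.01764 × 70.4) = 0.2888
Before dose 6, 5 doses have been given (aged 1τ, 2τ, 3τ, 4τ, 5τ).
C_trough = C₀ × (r + r² + … + r^5) = C₀ × r(1−r^5)/(1−r)
        = 44.39 × 0.2888 × (1 − 0.002009) / (1 − 0.2888) = 17.99 mg/L

18 mg/L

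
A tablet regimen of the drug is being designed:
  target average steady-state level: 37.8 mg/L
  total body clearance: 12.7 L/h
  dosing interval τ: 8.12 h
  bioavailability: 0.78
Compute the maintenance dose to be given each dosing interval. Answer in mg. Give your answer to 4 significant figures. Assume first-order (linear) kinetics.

At steady state, F × (Dose/τ) = Css × CL.
Dose = Css × CL × τ / F = 37.8 × 12.70 × 8.12 / 0.78 = 4998 mg

4998 mg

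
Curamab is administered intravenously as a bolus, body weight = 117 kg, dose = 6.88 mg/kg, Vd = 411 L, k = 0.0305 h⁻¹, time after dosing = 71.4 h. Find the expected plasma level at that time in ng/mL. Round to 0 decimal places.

Total dose = 6.88 × 117 = 805.0 mg
C₀ = Dose / Vd = 805.0 / 411 = 1.959 mg/L
C = C₀ · e^(−k·t) = 1.959 × e^(−0.03050 × 71.4)
  = 1.959 × 0.1133 = 0.2220 mg/L
Convert: 0.2220 mg/L × 1000 = 222.0 ng/mL

222 ng/mL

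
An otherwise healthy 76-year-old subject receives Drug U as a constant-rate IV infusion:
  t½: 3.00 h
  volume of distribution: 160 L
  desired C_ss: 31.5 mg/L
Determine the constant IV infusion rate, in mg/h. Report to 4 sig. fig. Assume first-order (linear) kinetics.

k = ln2 / t½ = 0.693147 / 3.00 = 0.2310 h⁻¹
CL = k × Vd = 0.2310 × 160 = 36.96 L/h
At steady state, infusion rate R₀ = Css × CL = 31.5 × 36.96 = 1164 mg/h

1164 mg/h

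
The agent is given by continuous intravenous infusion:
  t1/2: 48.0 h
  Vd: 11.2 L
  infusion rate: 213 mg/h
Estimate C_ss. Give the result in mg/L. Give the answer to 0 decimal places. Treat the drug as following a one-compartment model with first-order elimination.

1317 mg/L

k = ln2 / t½ = 0.693147 / 48.0 = 0.01444 h⁻¹
CL = k × Vd = 0.01444 × 11.2 = 0.1617 L/h
At steady state Css = R₀ / CL = 213 / 0.1617 = 1317 mg/L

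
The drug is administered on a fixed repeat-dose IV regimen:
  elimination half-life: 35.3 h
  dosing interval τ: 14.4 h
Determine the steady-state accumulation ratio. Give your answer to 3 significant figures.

k = ln2 / t½ = 0.693147 / 35.3 = 0.01964 h⁻¹
e^(−kτ) = e^(−0.01964 × 14.4) = 0.7537
Accumulation ratio R = 1 / (1 − e^(−kτ)) = 1 / (1 − 0.7537) = 4.060

4.06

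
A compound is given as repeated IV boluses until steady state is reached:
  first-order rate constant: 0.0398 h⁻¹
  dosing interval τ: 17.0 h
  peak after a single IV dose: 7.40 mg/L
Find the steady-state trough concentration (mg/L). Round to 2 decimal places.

7.65 mg/L

e^(−kτ) = e^(−0.03980 × 17.0) = 0.5083
Accumulation ratio R = 1 / (1 − e^(−kτ)) = 1 / (1 − 0.5083) = 2.034
Steady-state trough = C₀ × R × e^(−kτ) = 7.40 × 2.034 × 0.5083 = 7.651 mg/L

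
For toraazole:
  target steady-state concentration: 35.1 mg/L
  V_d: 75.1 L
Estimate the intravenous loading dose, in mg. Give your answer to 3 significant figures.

2640 mg

LD = Css × Vd = 35.1 × 75.1 = 2636 mg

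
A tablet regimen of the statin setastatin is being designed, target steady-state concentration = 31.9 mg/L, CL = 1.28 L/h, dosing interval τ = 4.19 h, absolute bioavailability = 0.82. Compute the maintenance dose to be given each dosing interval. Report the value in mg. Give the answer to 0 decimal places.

At steady state, F × (Dose/τ) = Css × CL.
Dose = Css × CL × τ / F = 31.9 × 1.280 × 4.19 / 0.82 = 208.6 mg

209 mg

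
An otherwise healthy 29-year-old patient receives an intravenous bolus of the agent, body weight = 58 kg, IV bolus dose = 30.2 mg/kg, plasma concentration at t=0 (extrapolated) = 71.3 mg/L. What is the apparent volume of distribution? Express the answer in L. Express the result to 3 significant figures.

Dose = 30.2 × 58 = 1752 mg
Vd = Dose / C₀ = 1752 / 71.3 = 24.57 L

24.6 L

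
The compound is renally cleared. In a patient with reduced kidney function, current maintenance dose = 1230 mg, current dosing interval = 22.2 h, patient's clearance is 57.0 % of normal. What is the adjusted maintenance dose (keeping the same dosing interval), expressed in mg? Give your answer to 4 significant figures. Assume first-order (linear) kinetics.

701.1 mg

To keep the same average steady-state level, dosing rate must scale with clearance.
CL ratio = 57.0 / 100 = 0.5700
New dose (same interval) = 1230 × 0.5700 = 701.1 mg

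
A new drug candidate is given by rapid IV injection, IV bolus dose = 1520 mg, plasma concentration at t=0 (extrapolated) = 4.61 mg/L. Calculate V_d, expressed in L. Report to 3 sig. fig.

330 L

Vd = Dose / C₀ = 1520 / 4.61 = 329.7 L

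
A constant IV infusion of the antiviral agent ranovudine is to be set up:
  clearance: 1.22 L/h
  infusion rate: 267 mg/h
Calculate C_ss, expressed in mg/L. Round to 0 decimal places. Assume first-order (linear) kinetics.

At steady state Css = R₀ / CL = 267 / 1.220 = 218.9 mg/L

219 mg/L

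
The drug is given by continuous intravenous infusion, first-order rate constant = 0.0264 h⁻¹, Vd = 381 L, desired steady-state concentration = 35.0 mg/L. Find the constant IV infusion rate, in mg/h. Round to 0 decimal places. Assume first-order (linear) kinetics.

CL = k × Vd = 0.02640 × 381 = 10.06 L/h
At steady state, infusion rate R₀ = Css × CL = 35.0 × 10.06 = 352.1 mg/h

352 mg/h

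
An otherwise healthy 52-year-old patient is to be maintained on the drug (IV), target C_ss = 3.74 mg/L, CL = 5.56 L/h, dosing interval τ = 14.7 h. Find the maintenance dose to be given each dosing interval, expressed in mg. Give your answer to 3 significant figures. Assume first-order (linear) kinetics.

At steady state, Dose/τ = Css × CL.
Dose = Css × CL × τ = 3.74 × 5.560 × 14.7 = 305.7 mg

306 mg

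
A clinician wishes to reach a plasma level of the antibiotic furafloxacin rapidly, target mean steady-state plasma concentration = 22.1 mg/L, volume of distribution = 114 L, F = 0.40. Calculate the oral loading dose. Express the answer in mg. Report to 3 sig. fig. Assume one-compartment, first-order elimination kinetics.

LD = Css × Vd / F = 22.1 × 114 / 0.40 = 6299 mg

6300 mg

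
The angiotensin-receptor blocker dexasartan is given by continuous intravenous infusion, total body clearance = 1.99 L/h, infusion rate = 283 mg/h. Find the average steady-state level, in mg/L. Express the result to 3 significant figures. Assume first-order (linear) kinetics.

142 mg/L

At steady state Css = R₀ / CL = 283 / 1.990 = 142.2 mg/L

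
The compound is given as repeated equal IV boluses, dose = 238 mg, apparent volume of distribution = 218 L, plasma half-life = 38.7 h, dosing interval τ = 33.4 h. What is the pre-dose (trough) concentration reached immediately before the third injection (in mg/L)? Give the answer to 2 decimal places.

C₀ per dose = Dose / Vd = 238 / 218 = 1.092 mg/L
k = ln2 / t½ = 0.693147 / 38.7 = 0.01791 h⁻¹
Fraction remaining after one interval: r = e^(−kτ) = e^(−0.01791 × 33.4) = 0.5498
Before dose 3, 2 doses have been given (aged 1τ, 2τ).
C_trough = C₀ × (r + r²) = 1.092 × (0.5498 + 0.3023) = 0.9305 mg/L

0.93 mg/L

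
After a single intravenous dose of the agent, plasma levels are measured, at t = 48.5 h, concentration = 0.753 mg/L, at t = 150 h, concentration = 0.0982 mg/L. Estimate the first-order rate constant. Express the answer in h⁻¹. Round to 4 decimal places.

0.0201 h⁻¹

k = ln(C₁/C₂) / (t₂ − t₁) = ln(0.753/0.0982) / (150 − 48.5)
  = 2.037 / 101.5 = 0.02007 h⁻¹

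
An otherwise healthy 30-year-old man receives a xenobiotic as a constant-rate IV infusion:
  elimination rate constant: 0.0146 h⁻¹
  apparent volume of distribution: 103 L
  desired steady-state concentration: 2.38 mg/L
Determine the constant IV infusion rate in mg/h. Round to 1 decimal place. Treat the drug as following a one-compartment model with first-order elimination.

3.6 mg/h

CL = k × Vd = 0.01460 × 103 = 1.504 L/h
At steady state, infusion rate R₀ = Css × CL = 2.38 × 1.504 = 3.580 mg/h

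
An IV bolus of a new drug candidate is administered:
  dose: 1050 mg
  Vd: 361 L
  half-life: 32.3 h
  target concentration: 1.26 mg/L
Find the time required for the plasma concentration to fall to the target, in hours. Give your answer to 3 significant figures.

39.0 h

C₀ = Dose / Vd = 1050 / 361 = 2.909 mg/L
k = ln2 / t½ = 0.693147 / 32.3 = 0.02146 h⁻¹
t = ln(C₀ / C) / k = ln(2.909 / 1.26) / 0.02146
  = ln(2.309) / 0.02146 = 0.8368 / 0.02146 = 38.99 h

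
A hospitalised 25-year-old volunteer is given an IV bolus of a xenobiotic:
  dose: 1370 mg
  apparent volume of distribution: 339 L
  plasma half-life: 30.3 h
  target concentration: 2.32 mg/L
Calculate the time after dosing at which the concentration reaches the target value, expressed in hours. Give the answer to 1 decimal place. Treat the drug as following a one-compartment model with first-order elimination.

C₀ = Dose / Vd = 1370 / 339 = 4.041 mg/L
k = ln2 / t½ = 0.693147 / 30.3 = 0.02288 h⁻¹
t = ln(C₀ / C) / k = ln(4.041 / 2.32) / 0.02288
  = ln(1.742) / 0.02288 = 0.5550 / 0.02288 = 24.26 h

24.3 h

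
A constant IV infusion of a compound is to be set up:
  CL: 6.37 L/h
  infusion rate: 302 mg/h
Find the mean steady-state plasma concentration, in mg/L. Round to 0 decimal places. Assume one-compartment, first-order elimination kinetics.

At steady state Css = R₀ / CL = 302 / 6.370 = 47.41 mg/L

47 mg/L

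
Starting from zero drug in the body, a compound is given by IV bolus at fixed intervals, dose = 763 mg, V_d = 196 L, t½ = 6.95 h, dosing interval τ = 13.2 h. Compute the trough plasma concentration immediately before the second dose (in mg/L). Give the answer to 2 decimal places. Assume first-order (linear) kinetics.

1.04 mg/L

C₀ per dose = Dose / Vd = 763 / 196 = 3.893 mg/L
k = ln2 / t½ = 0.693147 / 6.95 = 0.09973 h⁻¹
Fraction remaining after one interval: r = e^(−kτ) = e^(−0.09973 × 13.2) = 0.2681
Before dose 2, 1 dose has been given (aged 1τ).
C_trough = C₀ × r = 3.893 × 0.2681 = 1.044 mg/L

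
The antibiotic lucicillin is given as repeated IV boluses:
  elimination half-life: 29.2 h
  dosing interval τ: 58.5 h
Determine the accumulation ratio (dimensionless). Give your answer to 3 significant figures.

k = ln2 / t½ = 0.693147 / 29.2 = 0.02374 h⁻¹
e^(−kτ) = e^(−0.02374 × 58.5) = 0.2494
Accumulation ratio R = 1 / (1 − e^(−kτ)) = 1 / (1 − 0.2494) = 1.332

1.33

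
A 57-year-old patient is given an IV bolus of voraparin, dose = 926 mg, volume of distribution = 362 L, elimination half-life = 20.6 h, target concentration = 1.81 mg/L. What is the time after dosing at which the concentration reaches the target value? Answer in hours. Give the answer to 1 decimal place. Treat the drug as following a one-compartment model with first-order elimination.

10.3 h

C₀ = Dose / Vd = 926.0 / 362 = 2.558 mg/L
k = ln2 / t½ = 0.693147 / 20.6 = 0.03365 h⁻¹
t = ln(C₀ / C) / k = ln(2.558 / 1.81) / 0.03365
  = ln(1.413) / 0.03365 = 0.3457 / 0.03365 = 10.27 h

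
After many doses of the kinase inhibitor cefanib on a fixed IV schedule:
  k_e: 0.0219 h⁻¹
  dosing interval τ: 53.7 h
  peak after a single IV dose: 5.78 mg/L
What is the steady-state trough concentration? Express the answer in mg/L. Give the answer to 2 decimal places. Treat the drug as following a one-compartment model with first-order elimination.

2.58 mg/L

e^(−kτ) = e^(−0.02190 × 53.7) = 0.3085
Accumulation ratio R = 1 / (1 − e^(−kτ)) = 1 / (1 − 0.3085) = 1.446
Steady-state trough = C₀ × R × e^(−kτ) = 5.78 × 1.446 × 0.3085 = 2.578 mg/L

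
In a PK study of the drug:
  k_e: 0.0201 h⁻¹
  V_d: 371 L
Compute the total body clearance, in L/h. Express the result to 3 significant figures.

7.46 L/h

CL = k × Vd = 0.0201 × 371 = 7.457 L/h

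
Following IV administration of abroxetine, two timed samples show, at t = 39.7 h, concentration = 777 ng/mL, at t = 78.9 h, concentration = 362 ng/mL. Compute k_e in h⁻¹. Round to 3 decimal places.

k = ln(C₁/C₂) / (t₂ − t₁) = ln(777/362) / (78.9 − 39.7)
  = 0.7638 / 39.20 = 0.01948 h⁻¹

0.019 h⁻¹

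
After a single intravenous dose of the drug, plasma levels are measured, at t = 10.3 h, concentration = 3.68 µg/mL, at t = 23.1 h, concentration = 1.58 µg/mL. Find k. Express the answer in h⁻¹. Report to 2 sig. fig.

0.066 h⁻¹

k = ln(C₁/C₂) / (t₂ − t₁) = ln(3.68/1.58) / (23.1 − 10.3)
  = 0.8455 / 12.80 = 0.06605 h⁻¹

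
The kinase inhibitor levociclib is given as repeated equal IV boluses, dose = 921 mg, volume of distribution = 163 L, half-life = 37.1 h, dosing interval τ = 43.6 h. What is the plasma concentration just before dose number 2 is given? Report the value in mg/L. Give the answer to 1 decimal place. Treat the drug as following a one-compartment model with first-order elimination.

C₀ per dose = Dose / Vd = 921 / 163 = 5.650 mg/L
k = ln2 / t½ = 0.693147 / 37.1 = 0.01868 h⁻¹
Fraction remaining after one interval: r = e^(−kτ) = e^(−0.01868 × 43.6) = 0.4429
Before dose 2, 1 dose has been given (aged 1τ).
C_trough = C₀ × r = 5.650 × 0.4429 = 2.502 mg/L

2.5 mg/L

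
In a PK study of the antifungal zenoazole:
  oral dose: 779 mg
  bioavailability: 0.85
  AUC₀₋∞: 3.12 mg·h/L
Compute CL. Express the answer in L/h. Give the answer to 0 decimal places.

CL = F·Dose / AUC = 0.85 × 779 / 3.12 = 212.2 L/h

212 L/h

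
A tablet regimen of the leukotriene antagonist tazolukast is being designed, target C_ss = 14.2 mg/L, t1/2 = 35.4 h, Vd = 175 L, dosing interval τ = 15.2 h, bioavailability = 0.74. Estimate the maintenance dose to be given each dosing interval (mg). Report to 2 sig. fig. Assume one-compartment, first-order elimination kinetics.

1000 mg

k = ln2 / t½ = 0.693147 / 35.4 = 0.01958 h⁻¹
CL = k × Vd = 0.01958 × 175 = 3.427 L/h
At steady state, F × (Dose/τ) = Css × CL.
Dose = Css × CL × τ / F = 14.2 × 3.427 × 15.2 / 0.74 = 999.6 mg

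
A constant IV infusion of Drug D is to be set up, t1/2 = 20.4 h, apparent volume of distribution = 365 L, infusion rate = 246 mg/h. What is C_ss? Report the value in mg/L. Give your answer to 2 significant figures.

k = ln2 / t½ = 0.693147 / 20.4 = 0.03398 h⁻¹
CL = k × Vd = 0.03398 × 365 = 12.40 L/h
At steady state Css = R₀ / CL = 246 / 12.40 = 19.84 mg/L

20 mg/L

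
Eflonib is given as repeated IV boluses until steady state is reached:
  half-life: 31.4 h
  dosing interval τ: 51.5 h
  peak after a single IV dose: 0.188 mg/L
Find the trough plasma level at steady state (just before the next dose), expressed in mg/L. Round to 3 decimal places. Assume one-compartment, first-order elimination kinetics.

0.089 mg/L

k = ln2 / t½ = 0.693147 / 31.4 = 0.02207 h⁻¹
e^(−kτ) = e^(−0.02207 × 51.5) = 0.3209
Accumulation ratio R = 1 / (1 − e^(−kτ)) = 1 / (1 − 0.3209) = 1.473
Steady-state trough = C₀ × R × e^(−kτ) = 0.188 × 1.473 × 0.3209 = 0.08886 mg/L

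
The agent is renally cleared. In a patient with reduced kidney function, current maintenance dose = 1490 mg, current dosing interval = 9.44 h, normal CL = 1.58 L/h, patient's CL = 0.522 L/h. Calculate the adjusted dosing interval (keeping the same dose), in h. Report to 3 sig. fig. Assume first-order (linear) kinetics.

28.6 h

To keep the same average steady-state level, dosing rate must scale with clearance.
CL ratio = 0.522 / 1.58 = 0.3304
New interval (same dose) = 9.44 / 0.3304 = 28.57 h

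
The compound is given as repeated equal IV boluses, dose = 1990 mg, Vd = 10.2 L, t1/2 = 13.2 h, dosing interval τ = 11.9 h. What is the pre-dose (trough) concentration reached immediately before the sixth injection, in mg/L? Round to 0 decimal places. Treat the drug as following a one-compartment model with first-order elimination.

215 mg/L

C₀ per dose = Dose / Vd = 1990 / 10.2 = 195.1 mg/L
k = ln2 / t½ = 0.693147 / 13.2 = 0.05251 h⁻¹
Fraction remaining after one interval: r = e^(−kτ) = e^(−0.05251 × 11.9) = 0.5353
Before dose 6, 5 doses have been given (aged 1τ, 2τ, 3τ, 4τ, 5τ).
C_trough = C₀ × (r + r² + … + r^5) = C₀ × r(1−r^5)/(1−r)
        = 195.1 × 0.5353 × (1 − 0.04395) / (1 − 0.5353) = 214.9 mg/L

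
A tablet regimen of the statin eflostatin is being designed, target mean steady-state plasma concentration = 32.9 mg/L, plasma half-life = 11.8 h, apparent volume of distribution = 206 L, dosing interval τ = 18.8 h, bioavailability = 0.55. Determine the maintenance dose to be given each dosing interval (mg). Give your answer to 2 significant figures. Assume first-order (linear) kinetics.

k = ln2 / t½ = 0.693147 / 11.8 = 0.05874 h⁻¹
CL = k × Vd = 0.05874 × 206 = 12.10 L/h
At steady state, F × (Dose/τ) = Css × CL.
Dose = Css × CL × τ / F = 32.9 × 12.10 × 18.8 / 0.55 = 13610 mg

14000 mg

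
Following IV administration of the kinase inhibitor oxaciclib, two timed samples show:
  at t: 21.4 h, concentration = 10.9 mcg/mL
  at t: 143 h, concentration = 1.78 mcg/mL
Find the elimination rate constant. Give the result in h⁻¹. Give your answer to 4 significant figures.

0.01490 h⁻¹

k = ln(C₁/C₂) / (t₂ − t₁) = ln(10.9/1.78) / (143 − 21.4)
  = 1.812 / 121.6 = 0.01490 h⁻¹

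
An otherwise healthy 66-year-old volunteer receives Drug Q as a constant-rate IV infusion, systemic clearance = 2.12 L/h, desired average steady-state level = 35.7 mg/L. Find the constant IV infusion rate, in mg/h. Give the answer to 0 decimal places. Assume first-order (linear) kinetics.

At steady state, infusion rate R₀ = Css × CL = 35.7 × 2.120 = 75.68 mg/h

76 mg/h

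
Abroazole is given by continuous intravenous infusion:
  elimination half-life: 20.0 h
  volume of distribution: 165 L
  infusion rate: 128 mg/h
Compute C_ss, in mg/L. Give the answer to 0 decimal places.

22 mg/L

k = ln2 / t½ = 0.693147 / 20.0 = 0.03466 h⁻¹
CL = k × Vd = 0.03466 × 165 = 5.719 L/h
At steady state Css = R₀ / CL = 128 / 5.719 = 22.38 mg/L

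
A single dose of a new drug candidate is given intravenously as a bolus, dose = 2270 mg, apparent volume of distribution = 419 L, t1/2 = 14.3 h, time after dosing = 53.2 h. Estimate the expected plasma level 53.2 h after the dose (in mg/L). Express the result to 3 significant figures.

C₀ = Dose / Vd = 2270 / 419 = 5.418 mg/L
k = ln2 / t½ = 0.693147 / 14.3 = 0.04847 h⁻¹
C = C₀ · e^(−k·t) = 5.418 × e^(−0.04847 × 53.2)
  = 5.418 × 0.07588 = 0.4111 mg/L

0.411 mg/L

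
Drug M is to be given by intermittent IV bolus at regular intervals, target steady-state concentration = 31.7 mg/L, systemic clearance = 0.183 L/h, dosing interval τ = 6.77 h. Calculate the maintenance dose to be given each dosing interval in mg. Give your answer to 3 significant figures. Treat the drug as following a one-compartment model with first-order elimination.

At steady state, Dose/τ = Css × CL.
Dose = Css × CL × τ = 31.7 × 0.1830 × 6.77 = 39.27 mg

39.3 mg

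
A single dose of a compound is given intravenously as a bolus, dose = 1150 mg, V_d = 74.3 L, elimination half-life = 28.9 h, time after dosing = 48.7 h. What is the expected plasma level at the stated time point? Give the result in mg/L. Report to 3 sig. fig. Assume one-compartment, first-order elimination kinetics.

4.81 mg/L

C₀ = Dose / Vd = 1150 / 74.3 = 15.48 mg/L
k = ln2 / t½ = 0.693147 / 28.9 = 0.02398 h⁻¹
C = C₀ · e^(−k·t) = 15.48 × e^(−0.02398 × 48.7)
  = 15.48 × 0.3110 = 4.814 mg/L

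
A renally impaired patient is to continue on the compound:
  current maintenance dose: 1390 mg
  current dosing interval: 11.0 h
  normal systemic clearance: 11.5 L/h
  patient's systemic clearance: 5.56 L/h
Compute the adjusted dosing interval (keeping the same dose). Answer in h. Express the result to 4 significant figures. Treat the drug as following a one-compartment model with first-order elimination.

22.75 h

To keep the same average steady-state level, dosing rate must scale with clearance.
CL ratio = 5.56 / 11.5 = 0.4835
New interval (same dose) = 11.0 / 0.4835 = 22.75 h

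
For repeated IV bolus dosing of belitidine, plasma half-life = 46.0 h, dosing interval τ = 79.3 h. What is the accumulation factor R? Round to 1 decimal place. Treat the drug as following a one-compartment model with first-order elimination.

k = ln2 / t½ = 0.693147 / 46.0 = 0.01507 h⁻¹
e^(−kτ) = e^(−0.01507 × 79.3) = 0.3027
Accumulation ratio R = 1 / (1 − e^(−kτ)) = 1 / (1 − 0.3027) = 1.434

1.4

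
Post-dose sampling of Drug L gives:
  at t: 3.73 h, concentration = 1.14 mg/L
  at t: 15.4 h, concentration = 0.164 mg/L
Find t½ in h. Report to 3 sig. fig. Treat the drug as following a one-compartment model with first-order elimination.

4.17 h

k = ln(C₁/C₂) / (t₂ − t₁) = ln(1.14/0.164) / (15.4 − 3.73)
  = 1.939 / 11.67 = 0.1662 h⁻¹
t½ = ln2 / k = 0.693147 / 0.1662 = 4.171 h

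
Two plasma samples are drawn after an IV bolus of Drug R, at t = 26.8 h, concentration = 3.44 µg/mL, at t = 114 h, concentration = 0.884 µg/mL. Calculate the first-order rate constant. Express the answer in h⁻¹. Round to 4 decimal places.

k = ln(C₁/C₂) / (t₂ − t₁) = ln(3.44/0.884) / (114 − 26.8)
  = 1.359 / 87.20 = 0.01558 h⁻¹

0.0156 h⁻¹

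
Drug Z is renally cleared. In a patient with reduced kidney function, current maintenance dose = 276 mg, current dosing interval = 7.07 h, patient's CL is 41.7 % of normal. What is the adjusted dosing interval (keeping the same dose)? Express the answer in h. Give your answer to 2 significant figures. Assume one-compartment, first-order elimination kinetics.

To keep the same average steady-state level, dosing rate must scale with clearance.
CL ratio = 41.7 / 100 = 0.4170
New interval (same dose) = 7.07 / 0.4170 = 16.95 h

17 h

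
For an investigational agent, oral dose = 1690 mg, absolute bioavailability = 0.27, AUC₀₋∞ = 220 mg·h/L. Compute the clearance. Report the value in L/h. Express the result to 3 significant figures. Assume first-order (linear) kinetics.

2.07 L/h

CL = F·Dose / AUC = 0.27 × 1690 / 220 = 2.074 L/h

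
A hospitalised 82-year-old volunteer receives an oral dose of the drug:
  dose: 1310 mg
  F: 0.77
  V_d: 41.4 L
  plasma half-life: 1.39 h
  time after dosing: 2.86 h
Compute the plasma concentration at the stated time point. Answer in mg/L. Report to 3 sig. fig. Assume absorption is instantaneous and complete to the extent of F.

Amount reaching circulation = F × Dose = 0.77 × 1310 = 1009 mg
C₀ = F·Dose / Vd = 1009 / 41.4 = 24.37 mg/L
k = ln2 / t½ = 0.693147 / 1.39 = 0.4987 h⁻¹
C = C₀ · e^(−k·t) = 24.37 × e^(−0.4987 × 2.86)
  = 24.37 × 0.2402 = 5.854 mg/L

5.85 mg/L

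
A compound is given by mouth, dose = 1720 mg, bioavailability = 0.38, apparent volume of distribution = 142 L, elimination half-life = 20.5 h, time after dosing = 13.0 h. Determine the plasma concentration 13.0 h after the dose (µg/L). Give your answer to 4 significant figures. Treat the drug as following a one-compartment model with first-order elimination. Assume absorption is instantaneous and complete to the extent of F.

2966 µg/L

Amount reaching circulation = F × Dose = 0.38 × 1720 = 653.6 mg
C₀ = F·Dose / Vd = 653.6 / 142 = 4.603 mg/L
k = ln2 / t½ = 0.693147 / 20.5 = 0.03381 h⁻¹
C = C₀ · e^(−k·t) = 4.603 × e^(−0.03381 × 13.0)
  = 4.603 × 0.6443 = 2.966 mg/L
Convert: 2.966 mg/L × 1000 = 2966 µg/L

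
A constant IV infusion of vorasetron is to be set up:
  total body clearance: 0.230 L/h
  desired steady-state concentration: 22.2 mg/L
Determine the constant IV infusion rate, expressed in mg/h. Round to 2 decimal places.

5.11 mg/h

At steady state, infusion rate R₀ = Css × CL = 22.2 × 0.2300 = 5.106 mg/h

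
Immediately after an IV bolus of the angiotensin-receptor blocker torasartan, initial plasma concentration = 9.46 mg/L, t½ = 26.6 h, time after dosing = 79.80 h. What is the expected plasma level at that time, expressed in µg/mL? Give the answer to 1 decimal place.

1.2 µg/mL

k = ln2 / t½ = 0.693147 / 26.6 = 0.02606 h⁻¹
t / t½ = 79.80 / 26.6 = 3 half-lives
C = C₀ × (1/2)^3 = 9.460 × 0.1250 = 1.183 mg/L
(1.183 mg/L = 1.183 µg/mL)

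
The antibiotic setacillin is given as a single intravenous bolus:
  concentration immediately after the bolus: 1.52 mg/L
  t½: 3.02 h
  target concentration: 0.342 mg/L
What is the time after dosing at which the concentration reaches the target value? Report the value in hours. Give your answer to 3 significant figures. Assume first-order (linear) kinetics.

k = ln2 / t½ = 0.693147 / 3.02 = 0.2295 h⁻¹
t = ln(C₀ / C) / k = ln(1.520 / 0.342) / 0.2295
  = ln(4.444) / 0.2295 = 1.492 / 0.2295 = 6.501 h

6.50 h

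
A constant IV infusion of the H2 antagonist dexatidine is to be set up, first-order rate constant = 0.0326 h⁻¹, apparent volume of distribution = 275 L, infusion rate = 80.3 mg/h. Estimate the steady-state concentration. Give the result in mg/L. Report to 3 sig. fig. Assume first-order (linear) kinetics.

CL = k × Vd = 0.03260 × 275 = 8.965 L/h
At steady state Css = R₀ / CL = 80.3 / 8.965 = 8.957 mg/L

8.96 mg/L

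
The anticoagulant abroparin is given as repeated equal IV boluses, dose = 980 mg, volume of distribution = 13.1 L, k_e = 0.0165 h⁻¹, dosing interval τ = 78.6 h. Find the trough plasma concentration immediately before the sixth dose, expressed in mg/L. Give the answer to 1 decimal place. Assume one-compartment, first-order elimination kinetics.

C₀ per dose = Dose / Vd = 980 / 13.1 = 74.81 mg/L
Fraction remaining after one interval: r = e^(−kτ) = e^(−0.01650 × 78.6) = 0.2734
Before dose 6, 5 doses have been given (aged 1τ, 2τ, 3τ, 4τ, 5τ).
C_trough = C₀ × (r + r² + … + r^5) = C₀ × r(1−r^5)/(1−r)
        = 74.81 × 0.2734 × (1 − 0.001528) / (1 − 0.2734) = 28.11 mg/L

28.1 mg/L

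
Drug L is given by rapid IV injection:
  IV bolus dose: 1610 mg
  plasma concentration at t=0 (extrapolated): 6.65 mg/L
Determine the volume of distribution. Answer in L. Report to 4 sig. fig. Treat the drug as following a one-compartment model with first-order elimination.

Vd = Dose / C₀ = 1610 / 6.65 = 242.1 L

242.1 L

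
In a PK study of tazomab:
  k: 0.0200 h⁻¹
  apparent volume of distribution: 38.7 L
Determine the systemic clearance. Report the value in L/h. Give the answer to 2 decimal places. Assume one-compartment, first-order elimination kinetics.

CL = k × Vd = 0.0200 × 38.7 = 0.7740 L/h

0.77 L/h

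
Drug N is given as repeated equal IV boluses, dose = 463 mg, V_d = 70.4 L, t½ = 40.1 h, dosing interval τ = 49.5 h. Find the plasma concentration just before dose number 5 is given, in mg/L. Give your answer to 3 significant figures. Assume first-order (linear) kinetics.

4.70 mg/L

C₀ per dose = Dose / Vd = 463 / 70.4 = 6.577 mg/L
k = ln2 / t½ = 0.693147 / 40.1 = 0.01729 h⁻¹
Fraction remaining after one interval: r = e^(−kτ) = e^(−0.01729 × 49.5) = 0.4249
Before dose 5, 4 doses have been given (aged 1τ, 2τ, 3τ, 4τ).
C_trough = C₀ × (r + r² + … + r^4) = C₀ × r(1−r^4)/(1−r)
        = 6.577 × 0.4249 × (1 − 0.03259) / (1 − 0.4249) = 4.701 mg/L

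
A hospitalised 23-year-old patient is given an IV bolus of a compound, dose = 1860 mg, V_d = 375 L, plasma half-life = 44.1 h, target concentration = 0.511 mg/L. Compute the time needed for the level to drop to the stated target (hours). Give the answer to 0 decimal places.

C₀ = Dose / Vd = 1860 / 375 = 4.960 mg/L
k = ln2 / t½ = 0.693147 / 44.1 = 0.01572 h⁻¹
t = ln(C₀ / C) / k = ln(4.960 / 0.511) / 0.01572
  = ln(9.706) / 0.01572 = 2.273 / 0.01572 = 144.6 h

145 h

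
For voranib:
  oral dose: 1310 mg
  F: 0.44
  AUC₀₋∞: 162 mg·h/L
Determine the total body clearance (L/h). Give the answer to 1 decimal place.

3.6 L/h

CL = F·Dose / AUC = 0.44 × 1310 / 162 = 3.558 L/h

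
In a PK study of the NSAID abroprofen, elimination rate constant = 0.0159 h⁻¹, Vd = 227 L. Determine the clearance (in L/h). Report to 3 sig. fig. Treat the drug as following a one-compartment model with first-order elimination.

CL = k × Vd = 0.0159 × 227 = 3.609 L/h

3.61 L/h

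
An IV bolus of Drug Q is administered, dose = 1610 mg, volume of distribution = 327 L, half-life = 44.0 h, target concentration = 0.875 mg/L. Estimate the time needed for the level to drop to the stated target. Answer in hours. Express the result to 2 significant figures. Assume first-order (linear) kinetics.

C₀ = Dose / Vd = 1610 / 327 = 4.924 mg/L
k = ln2 / t½ = 0.693147 / 44.0 = 0.01575 h⁻¹
t = ln(C₀ / C) / k = ln(4.924 / 0.875) / 0.01575
  = ln(5.627) / 0.01575 = 1.728 / 0.01575 = 109.7 h

110 h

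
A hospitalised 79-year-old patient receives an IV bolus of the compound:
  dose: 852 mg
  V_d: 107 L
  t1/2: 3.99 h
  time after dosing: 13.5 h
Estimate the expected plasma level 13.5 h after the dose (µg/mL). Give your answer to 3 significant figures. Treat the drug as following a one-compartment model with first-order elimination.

C₀ = Dose / Vd = 852.0 / 107 = 7.963 mg/L
k = ln2 / t½ = 0.693147 / 3.99 = 0.1737 h⁻¹
C = C₀ · e^(−k·t) = 7.963 × e^(−0.1737 × 13.5)
  = 7.963 × 0.09585 = 0.7633 mg/L
(0.7633 mg/L = 0.7633 µg/mL)

0.763 µg/mL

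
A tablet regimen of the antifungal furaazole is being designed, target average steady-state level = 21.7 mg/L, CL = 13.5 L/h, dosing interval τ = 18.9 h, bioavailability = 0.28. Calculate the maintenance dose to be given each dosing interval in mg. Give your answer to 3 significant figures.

At steady state, F × (Dose/τ) = Css × CL.
Dose = Css × CL × τ / F = 21.7 × 13.50 × 18.9 / 0.28 = 19770 mg

19800 mg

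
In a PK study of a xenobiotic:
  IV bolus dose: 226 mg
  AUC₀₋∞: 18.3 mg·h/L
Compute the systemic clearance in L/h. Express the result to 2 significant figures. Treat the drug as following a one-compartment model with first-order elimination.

12 L/h

CL = Dose / AUC = 226 / 18.3 = 12.35 L/h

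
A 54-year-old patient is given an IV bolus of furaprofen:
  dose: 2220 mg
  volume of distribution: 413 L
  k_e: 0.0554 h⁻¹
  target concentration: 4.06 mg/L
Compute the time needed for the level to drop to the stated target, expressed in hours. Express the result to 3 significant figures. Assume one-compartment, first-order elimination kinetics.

5.07 h

C₀ = Dose / Vd = 2220 / 413 = 5.375 mg/L
t = ln(C₀ / C) / k = ln(5.375 / 4.06) / 0.05540
  = ln(1.324) / 0.05540 = 0.2807 / 0.05540 = 5.067 h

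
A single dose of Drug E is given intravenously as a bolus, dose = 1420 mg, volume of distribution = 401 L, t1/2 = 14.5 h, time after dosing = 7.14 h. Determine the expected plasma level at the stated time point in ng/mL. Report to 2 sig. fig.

2500 ng/mL

C₀ = Dose / Vd = 1420 / 401 = 3.541 mg/L
k = ln2 / t½ = 0.693147 / 14.5 = 0.04780 h⁻¹
C = C₀ · e^(−k·t) = 3.541 × e^(−0.04780 × 7.14)
  = 3.541 × 0.7109 = 2.517 mg/L
Convert: 2.517 mg/L × 1000 = 2517 ng/mL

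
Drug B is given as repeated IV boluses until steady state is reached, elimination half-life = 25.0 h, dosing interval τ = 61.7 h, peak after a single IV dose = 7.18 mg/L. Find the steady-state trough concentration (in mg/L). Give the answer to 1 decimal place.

1.6 mg/L

k = ln2 / t½ = 0.693147 / 25.0 = 0.02773 h⁻¹
e^(−kτ) = e^(−0.02773 × 61.7) = 0.1807
Accumulation ratio R = 1 / (1 − e^(−kτ)) = 1 / (1 − 0.1807) = 1.221
Steady-state trough = C₀ × R × e^(−kτ) = 7.18 × 1.221 × 0.1807 = 1.584 mg/L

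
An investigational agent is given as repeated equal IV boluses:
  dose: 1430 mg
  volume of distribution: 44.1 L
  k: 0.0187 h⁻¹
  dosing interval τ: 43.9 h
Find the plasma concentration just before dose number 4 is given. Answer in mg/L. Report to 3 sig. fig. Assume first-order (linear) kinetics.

23.3 mg/L

C₀ per dose = Dose / Vd = 1430 / 44.1 = 32.43 mg/L
Fraction remaining after one interval: r = e^(−kτ) = e^(−0.01870 × 43.9) = 0.4400
Before dose 4, 3 doses have been given (aged 1τ, 2τ, 3τ).
C_trough = C₀ × (r + r² + … + r^3) = C₀ × r(1−r^3)/(1−r)
        = 32.43 × 0.4400 × (1 − 0.08518) / (1 − 0.4400) = 23.31 mg/L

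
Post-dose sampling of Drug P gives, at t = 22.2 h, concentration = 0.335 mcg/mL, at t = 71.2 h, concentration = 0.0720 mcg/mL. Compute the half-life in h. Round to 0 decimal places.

22 h

k = ln(C₁/C₂) / (t₂ − t₁) = ln(0.335/0.0720) / (71.2 − 22.2)
  = 1.537 / 49.00 = 0.03137 h⁻¹
t½ = ln2 / k = 0.693147 / 0.03137 = 22.10 h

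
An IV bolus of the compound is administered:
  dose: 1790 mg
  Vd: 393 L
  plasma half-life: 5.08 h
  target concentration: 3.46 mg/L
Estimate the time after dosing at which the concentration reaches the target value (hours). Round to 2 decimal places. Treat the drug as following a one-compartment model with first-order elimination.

2.01 h

C₀ = Dose / Vd = 1790 / 393 = 4.555 mg/L
k = ln2 / t½ = 0.693147 / 5.08 = 0.1364 h⁻¹
t = ln(C₀ / C) / k = ln(4.555 / 3.46) / 0.1364
  = ln(1.316) / 0.1364 = 0.2746 / 0.1364 = 2.013 h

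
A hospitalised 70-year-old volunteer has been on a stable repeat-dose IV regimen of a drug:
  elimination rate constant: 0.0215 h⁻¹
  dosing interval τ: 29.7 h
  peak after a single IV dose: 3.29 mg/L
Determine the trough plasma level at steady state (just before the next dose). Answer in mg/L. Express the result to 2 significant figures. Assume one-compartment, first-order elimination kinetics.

e^(−kτ) = e^(−0.02150 × 29.7) = 0.5281
Accumulation ratio R = 1 / (1 − e^(−kτ)) = 1 / (1 − 0.5281) = 2.119
Steady-state trough = C₀ × R × e^(−kτ) = 3.29 × 2.119 × 0.5281 = 3.682 mg/L

3.7 mg/L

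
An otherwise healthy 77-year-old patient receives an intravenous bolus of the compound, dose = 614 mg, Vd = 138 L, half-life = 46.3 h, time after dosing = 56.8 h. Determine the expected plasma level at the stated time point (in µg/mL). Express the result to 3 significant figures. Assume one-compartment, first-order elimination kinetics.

C₀ = Dose / Vd = 614.0 / 138 = 4.449 mg/L
k = ln2 / t½ = 0.693147 / 46.3 = 0.01497 h⁻¹
C = C₀ · e^(−k·t) = 4.449 × e^(−0.01497 × 56.8)
  = 4.449 × 0.4273 = 1.901 mg/L
(1.901 mg/L = 1.901 µg/mL)

1.90 µg/mL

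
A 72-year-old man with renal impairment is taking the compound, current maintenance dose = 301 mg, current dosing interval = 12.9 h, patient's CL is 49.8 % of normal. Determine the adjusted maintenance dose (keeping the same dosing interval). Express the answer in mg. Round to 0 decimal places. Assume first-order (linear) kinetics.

150 mg

To keep the same average steady-state level, dosing rate must scale with clearance.
CL ratio = 49.8 / 100 = 0.4980
New dose (same interval) = 301 × 0.4980 = 149.9 mg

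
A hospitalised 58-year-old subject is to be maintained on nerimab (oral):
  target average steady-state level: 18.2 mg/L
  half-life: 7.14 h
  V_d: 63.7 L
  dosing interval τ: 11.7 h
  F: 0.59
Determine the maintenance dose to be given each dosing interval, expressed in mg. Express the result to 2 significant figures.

k = ln2 / t½ = 0.693147 / 7.14 = 0.09708 h⁻¹
CL = k × Vd = 0.09708 × 63.7 = 6.184 L/h
At steady state, F × (Dose/τ) = Css × CL.
Dose = Css × CL × τ / F = 18.2 × 6.184 × 11.7 / 0.59 = 2232 mg

2200 mg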